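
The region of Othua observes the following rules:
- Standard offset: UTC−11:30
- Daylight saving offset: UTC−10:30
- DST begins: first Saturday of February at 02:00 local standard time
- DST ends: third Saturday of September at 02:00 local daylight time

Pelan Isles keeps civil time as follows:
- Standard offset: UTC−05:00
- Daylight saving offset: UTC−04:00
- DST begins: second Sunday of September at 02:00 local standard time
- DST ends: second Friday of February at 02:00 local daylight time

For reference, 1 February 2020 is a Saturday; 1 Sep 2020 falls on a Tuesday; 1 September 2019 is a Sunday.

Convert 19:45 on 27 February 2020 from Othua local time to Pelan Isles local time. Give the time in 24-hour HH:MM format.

1 February 2020 is a Saturday, so the first Saturday is February 1.
1 September 2020 is a Tuesday, so the first Saturday is September 5 and the third is September 19.
Daylight saving runs 1 February – 19 September; 27 February 2020 is inside that window, so Othua is at UTC−10:30.
19:45 Othua + 10h30m = 06:15 UTC (rolling into the next day, 28 February 2020).
1 September 2019 is a Sunday, so the first Sunday is September 1 and the second is September 8.
1 February 2020 is a Saturday, so the first Friday is February 7 and the second is February 14.
At the standard offset (UTC−05:00), 06:15 UTC − 5h = 01:15 Pelan Isles standard time.
The standard-time date in Pelan Isles, 28 February 2020, is outside the daylight-saving period (8 September 2019 – 14 February 2020), so Pelan Isles is on standard time, UTC−05:00.
06:15 UTC − 5h = 01:15 Pelan Isles.

01:15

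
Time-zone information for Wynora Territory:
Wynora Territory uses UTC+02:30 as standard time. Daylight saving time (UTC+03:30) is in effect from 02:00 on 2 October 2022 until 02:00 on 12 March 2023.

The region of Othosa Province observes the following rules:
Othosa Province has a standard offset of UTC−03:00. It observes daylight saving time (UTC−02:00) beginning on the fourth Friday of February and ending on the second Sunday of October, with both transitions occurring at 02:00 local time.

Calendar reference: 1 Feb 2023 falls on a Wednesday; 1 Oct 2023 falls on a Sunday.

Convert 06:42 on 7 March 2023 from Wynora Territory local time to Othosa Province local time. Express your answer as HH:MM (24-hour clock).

01:12

7 March 2023 falls between 2 October 2022 and 12 March 2023, so daylight saving is in effect and Wynora Territory is at UTC+03:30.
06:42 Wynora Territory − 3h30m = 03:12 UTC.
1 February 2023 is a Wednesday, so the first Friday is February 3 and the fourth is February 24.
1 October 2023 is a Sunday, so the first Sunday is October 1 and the second is October 8.
At the standard offset (UTC−03:00), 03:12 UTC − 3h = 00:12 Othosa Province standard time.
The standard-time date in Othosa Province, 7 March 2023, lies within the daylight-saving period (24 February – 8 October), so Othosa Province is on daylight time, UTC−02:00.
03:12 UTC − 2h = 01:12 Othosa Province.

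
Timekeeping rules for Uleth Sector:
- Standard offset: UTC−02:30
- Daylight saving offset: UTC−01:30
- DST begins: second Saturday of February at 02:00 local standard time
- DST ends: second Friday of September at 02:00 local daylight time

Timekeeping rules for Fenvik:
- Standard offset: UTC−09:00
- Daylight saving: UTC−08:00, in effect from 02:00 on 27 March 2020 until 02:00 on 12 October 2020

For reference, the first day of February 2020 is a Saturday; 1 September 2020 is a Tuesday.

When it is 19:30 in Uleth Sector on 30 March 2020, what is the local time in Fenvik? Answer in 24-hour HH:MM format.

13:00

1 February 2020 is a Saturday, so the first Saturday is February 1 and the second is February 8.
1 September 2020 is a Tuesday, so the first Friday is September 4 and the second is September 11.
Daylight saving runs 8 February – 11 September; 30 March 2020 is inside that window, so Uleth Sector is at UTC−01:30.
19:30 Uleth Sector + 1h30m = 21:00 UTC.
At the standard offset (UTC−09:00), 21:00 UTC − 9h = 12:00 Fenvik standard time.
The standard-time date in Fenvik, 30 March 2020, falls between 27 March and 12 October, so daylight saving is in effect and Fenvik is at UTC−08:00.
21:00 UTC − 8h = 13:00 Fenvik.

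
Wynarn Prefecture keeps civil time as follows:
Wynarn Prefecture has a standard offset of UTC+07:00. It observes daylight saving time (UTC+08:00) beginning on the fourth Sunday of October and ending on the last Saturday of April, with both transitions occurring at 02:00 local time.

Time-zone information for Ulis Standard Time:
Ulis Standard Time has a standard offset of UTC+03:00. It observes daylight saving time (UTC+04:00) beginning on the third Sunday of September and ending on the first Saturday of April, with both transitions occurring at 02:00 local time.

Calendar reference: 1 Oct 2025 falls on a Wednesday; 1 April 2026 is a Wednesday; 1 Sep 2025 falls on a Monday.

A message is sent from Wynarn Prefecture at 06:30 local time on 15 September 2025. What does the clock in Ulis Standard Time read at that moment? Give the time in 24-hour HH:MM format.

1 October 2025 is a Wednesday, so the first Sunday is October 5 and the fourth is October 26.
1 April 2026 is a Wednesday, so Saturdays fall on 4, 11, 18, 25; the last is April 25.
15 September 2025 does not fall between 26 October 2025 and 25 April 2026, so daylight saving is not in effect and Wynarn Prefecture is at UTC+07:00.
06:30 Wynarn Prefecture − 7h = 23:30 UTC (rolling into the previous day, 14 September 2025).
1 September 2025 is a Monday, so the first Sunday is September 7 and the third is September 21.
1 April 2026 is a Wednesday, so the first Saturday is April 4.
At the standard offset (UTC+03:00), 23:30 UTC + 3h = 02:30 Ulis Standard Time standard time (rolling into the next day, 15 September 2025).
The standard-time date in Ulis Standard Time, 15 September 2025, is outside the daylight-saving period (21 September 2025 – 4 April 2026), so Ulis Standard Time is on standard time, UTC+03:00.
23:30 UTC + 3h = 02:30 Ulis Standard Time (rolling into the next day, 15 September 2025).

02:30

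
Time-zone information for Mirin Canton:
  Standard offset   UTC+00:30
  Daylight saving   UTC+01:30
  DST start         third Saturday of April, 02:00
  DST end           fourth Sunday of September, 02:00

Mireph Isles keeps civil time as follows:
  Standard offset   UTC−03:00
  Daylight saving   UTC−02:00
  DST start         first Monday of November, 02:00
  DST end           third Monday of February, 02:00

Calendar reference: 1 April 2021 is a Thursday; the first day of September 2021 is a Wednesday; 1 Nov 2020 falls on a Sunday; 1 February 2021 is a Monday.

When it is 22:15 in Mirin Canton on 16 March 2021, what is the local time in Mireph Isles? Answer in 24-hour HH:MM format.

18:45

1 April 2021 is a Thursday, so the first Saturday is April 3 and the third is April 17.
1 September 2021 is a Wednesday, so the first Sunday is September 5 and the fourth is September 26.
16 March 2021 does not fall between 17 April and 26 September, so daylight saving is not in effect and Mirin Canton is at UTC+00:30.
22:15 Mirin Canton − 0h30m = 21:45 UTC.
1 November 2020 is a Sunday, so the first Monday is November 2.
1 February 2021 is a Monday, so the first Monday is February 1 and the third is February 15.
At the standard offset (UTC−03:00), 21:45 UTC − 3h = 18:45 Mireph Isles standard time.
The standard-time date in Mireph Isles, 16 March 2021, is outside the daylight-saving period (2 November 2020 – 15 February 2021), so Mireph Isles is on standard time, UTC−03:00.
21:45 UTC − 3h = 18:45 Mireph Isles.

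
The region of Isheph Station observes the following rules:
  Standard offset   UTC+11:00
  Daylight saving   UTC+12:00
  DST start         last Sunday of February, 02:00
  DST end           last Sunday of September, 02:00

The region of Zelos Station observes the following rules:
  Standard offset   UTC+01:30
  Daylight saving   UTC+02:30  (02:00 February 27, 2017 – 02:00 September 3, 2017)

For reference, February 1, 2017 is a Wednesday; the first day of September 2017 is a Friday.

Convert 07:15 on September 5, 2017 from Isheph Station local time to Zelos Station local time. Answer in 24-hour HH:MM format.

20:45

1 February 2017 is a Wednesday, so Sundays fall on 5, 12, 19, 26; the last is February 26.
1 September 2017 is a Friday, so Sundays fall on 3, 10, 17, 24; the last is September 24.
September 5, 2017 lies within the daylight-saving period (26 February – 24 September), so Isheph Station is on daylight time, UTC+12:00.
07:15 Isheph Station − 12h = 19:15 UTC (rolling into the previous day, 4 September 2017).
At the standard offset (UTC+01:30), 19:15 UTC + 1h30m = 20:45 Zelos Station standard time.
Daylight saving runs 27 February – 3 September; the standard-time date in Zelos Station, September 4, 2017, is outside that window, so Zelos Station is on standard time at UTC+01:30.
19:15 UTC + 1h30m = 20:45 Zelos Station.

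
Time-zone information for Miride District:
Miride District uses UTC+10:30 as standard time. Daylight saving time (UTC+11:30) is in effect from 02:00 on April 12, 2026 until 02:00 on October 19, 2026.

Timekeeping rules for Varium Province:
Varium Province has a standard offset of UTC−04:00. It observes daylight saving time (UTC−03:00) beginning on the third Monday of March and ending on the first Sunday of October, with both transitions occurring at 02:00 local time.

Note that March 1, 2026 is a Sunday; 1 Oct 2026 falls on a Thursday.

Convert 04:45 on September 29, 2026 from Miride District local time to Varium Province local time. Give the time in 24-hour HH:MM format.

14:15

Daylight saving runs 12 April – 19 October; September 29, 2026 is inside that window, so Miride District is at UTC+11:30.
04:45 Miride District − 11h30m = 17:15 UTC (rolling into the previous day, 28 September 2026).
1 March 2026 is a Sunday, so the first Monday is March 2 and the third is March 16.
1 October 2026 is a Thursday, so the first Sunday is October 4.
At the standard offset (UTC−04:00), 17:15 UTC − 4h = 13:15 Varium Province standard time.
The standard-time date in Varium Province, September 28, 2026, lies within the daylight-saving period (16 March – 4 October), so Varium Province is on daylight time, UTC−03:00.
17:15 UTC − 3h = 14:15 Varium Province.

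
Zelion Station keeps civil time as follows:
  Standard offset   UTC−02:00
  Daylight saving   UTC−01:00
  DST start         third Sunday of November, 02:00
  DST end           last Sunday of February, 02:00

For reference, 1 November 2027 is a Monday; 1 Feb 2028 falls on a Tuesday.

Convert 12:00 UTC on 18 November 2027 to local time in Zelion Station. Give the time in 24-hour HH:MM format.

1 November 2027 is a Monday, so the first Sunday is November 7 and the third is November 21.
1 February 2028 is a Tuesday, so Sundays fall on 6, 13, 20, 27; the last is February 27.
At the standard offset (UTC−02:00), 12:00 UTC − 2h = 10:00 Zelion Station standard time.
The standard-time date in Zelion Station, 18 November 2027, does not fall between 21 November 2027 and 27 February 2028, so daylight saving is not in effect and Zelion Station is at UTC−02:00.
12:00 UTC − 2h = 10:00 local.

10:00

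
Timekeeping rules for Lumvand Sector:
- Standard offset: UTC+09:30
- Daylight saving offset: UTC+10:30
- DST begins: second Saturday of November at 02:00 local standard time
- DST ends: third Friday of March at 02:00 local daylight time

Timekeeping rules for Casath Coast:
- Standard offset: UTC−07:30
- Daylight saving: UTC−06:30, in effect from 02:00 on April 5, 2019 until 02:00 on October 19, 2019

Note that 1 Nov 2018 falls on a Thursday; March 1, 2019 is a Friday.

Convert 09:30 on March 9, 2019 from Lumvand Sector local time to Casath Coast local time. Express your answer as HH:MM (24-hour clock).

1 November 2018 is a Thursday, so the first Saturday is November 3 and the second is November 10.
1 March 2019 is a Friday, so the first Friday is March 1 and the third is March 15.
March 9, 2019 lies within the daylight-saving period (10 November 2018 – 15 March 2019), so Lumvand Sector is on daylight time, UTC+10:30.
09:30 Lumvand Sector − 10h30m = 23:00 UTC (rolling into the previous day, 8 March 2019).
At the standard offset (UTC−07:30), 23:00 UTC − 7h30m = 15:30 Casath Coast standard time.
Daylight saving runs 5 April – 19 October; the standard-time date in Casath Coast, March 8, 2019, is outside that window, so Casath Coast is on standard time at UTC−07:30.
23:00 UTC − 7h30m = 15:30 Casath Coast.

15:30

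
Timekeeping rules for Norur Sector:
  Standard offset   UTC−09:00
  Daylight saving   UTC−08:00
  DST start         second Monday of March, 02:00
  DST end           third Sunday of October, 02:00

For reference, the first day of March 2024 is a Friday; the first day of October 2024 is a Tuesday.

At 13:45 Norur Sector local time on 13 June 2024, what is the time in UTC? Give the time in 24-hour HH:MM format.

21:45

1 March 2024 is a Friday, so the first Monday is March 4 and the second is March 11.
1 October 2024 is a Tuesday, so the first Sunday is October 6 and the third is October 20.
13 June 2024 falls between 11 March and 20 October, so daylight saving is in effect and Norur Sector is at UTC−08:00.
13:45 local + 8h = 21:45 UTC.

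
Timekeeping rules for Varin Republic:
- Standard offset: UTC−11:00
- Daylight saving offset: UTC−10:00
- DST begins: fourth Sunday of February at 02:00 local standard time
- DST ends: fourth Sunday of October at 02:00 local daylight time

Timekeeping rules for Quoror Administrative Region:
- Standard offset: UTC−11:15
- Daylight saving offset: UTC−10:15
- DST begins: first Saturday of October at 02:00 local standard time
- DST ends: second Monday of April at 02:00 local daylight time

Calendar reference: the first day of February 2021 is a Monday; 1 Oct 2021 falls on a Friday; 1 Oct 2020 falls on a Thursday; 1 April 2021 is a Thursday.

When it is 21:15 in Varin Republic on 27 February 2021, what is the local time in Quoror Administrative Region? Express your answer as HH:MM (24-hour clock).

22:00

1 February 2021 is a Monday, so the first Sunday is February 7 and the fourth is February 28.
1 October 2021 is a Friday, so the first Sunday is October 3 and the fourth is October 24.
27 February 2021 is outside the daylight-saving period (28 February – 24 October), so Varin Republic is on standard time, UTC−11:00.
21:15 Varin Republic + 11h = 08:15 UTC (rolling into the next day, 28 February 2021).
1 October 2020 is a Thursday, so the first Saturday is October 3.
1 April 2021 is a Thursday, so the first Monday is April 5 and the second is April 12.
At the standard offset (UTC−11:15), 08:15 UTC − 11h15m = 21:00 Quoror Administrative Region standard time (rolling into the previous day, 27 February 2021).
The standard-time date in Quoror Administrative Region, 27 February 2021, lies within the daylight-saving period (3 October 2020 – 12 April 2021), so Quoror Administrative Region is on daylight time, UTC−10:15.
08:15 UTC − 10h15m = 22:00 Quoror Administrative Region (rolling into the previous day, 27 February 2021).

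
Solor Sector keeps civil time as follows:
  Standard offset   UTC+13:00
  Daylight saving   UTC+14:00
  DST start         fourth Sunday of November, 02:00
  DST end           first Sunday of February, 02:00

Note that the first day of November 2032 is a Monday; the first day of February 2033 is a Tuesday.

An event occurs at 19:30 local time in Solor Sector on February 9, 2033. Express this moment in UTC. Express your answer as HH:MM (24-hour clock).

06:30

1 November 2032 is a Monday, so the first Sunday is November 7 and the fourth is November 28.
1 February 2033 is a Tuesday, so the first Sunday is February 6.
February 9, 2033 is outside the daylight-saving period (28 November 2032 – 6 February 2033), so Solor Sector is on standard time, UTC+13:00.
19:30 local − 13h = 06:30 UTC.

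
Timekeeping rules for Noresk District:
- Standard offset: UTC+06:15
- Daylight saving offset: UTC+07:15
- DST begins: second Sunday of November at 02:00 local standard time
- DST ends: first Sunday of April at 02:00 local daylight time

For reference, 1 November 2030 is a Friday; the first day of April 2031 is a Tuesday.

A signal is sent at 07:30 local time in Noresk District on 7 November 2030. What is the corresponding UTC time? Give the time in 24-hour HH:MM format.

01:15

1 November 2030 is a Friday, so the first Sunday is November 3 and the second is November 10.
1 April 2031 is a Tuesday, so the first Sunday is April 6.
7 November 2030 is outside the daylight-saving period (10 November 2030 – 6 April 2031), so Noresk District is on standard time, UTC+06:15.
07:30 local − 6h15m = 01:15 UTC.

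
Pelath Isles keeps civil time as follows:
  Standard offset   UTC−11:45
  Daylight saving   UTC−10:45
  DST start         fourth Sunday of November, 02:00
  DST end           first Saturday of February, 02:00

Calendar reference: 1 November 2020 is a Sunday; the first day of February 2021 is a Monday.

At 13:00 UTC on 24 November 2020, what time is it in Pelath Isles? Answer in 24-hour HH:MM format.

1 November 2020 is a Sunday, so the first Sunday is November 1 and the fourth is November 22.
1 February 2021 is a Monday, so the first Saturday is February 6.
At the standard offset (UTC−11:45), 13:00 UTC − 11h45m = 01:15 Pelath Isles standard time.
The standard-time date in Pelath Isles, 24 November 2020, falls between 22 November 2020 and 6 February 2021, so daylight saving is in effect and Pelath Isles is at UTC−10:45.
13:00 UTC − 10h45m = 02:15 local.

02:15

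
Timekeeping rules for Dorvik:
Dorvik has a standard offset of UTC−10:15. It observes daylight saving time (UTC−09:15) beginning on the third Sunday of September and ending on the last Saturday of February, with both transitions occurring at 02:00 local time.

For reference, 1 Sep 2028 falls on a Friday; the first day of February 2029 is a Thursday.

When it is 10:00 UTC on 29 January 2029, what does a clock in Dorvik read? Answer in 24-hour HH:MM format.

1 September 2028 is a Friday, so the first Sunday is September 3 and the third is September 17.
1 February 2029 is a Thursday, so Saturdays fall on 3, 10, 17, 24; the last is February 24.
At the standard offset (UTC−10:15), 10:00 UTC − 10h15m = 23:45 Dorvik standard time (rolling into the previous day, 28 January 2029).
Daylight saving runs 17 September 2028 – 24 February 2029; the standard-time date in Dorvik, 28 January 2029, is inside that window, so Dorvik is at UTC−09:15.
10:00 UTC − 9h15m = 00:45 local.

00:45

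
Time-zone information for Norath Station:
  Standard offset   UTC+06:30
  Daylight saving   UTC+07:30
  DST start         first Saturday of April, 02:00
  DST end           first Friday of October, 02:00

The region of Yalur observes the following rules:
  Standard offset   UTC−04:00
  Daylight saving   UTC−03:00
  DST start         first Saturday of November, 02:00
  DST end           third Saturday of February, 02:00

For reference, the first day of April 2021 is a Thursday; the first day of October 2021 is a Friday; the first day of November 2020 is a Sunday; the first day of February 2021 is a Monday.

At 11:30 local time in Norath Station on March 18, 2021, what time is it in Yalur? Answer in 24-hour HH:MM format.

01:00

1 April 2021 is a Thursday, so the first Saturday is April 3.
1 October 2021 is a Friday, so the first Friday is October 1.
March 18, 2021 does not fall between 3 April and 1 October, so daylight saving is not in effect and Norath Station is at UTC+06:30.
11:30 Norath Station − 6h30m = 05:00 UTC.
1 November 2020 is a Sunday, so the first Saturday is November 7.
1 February 2021 is a Monday, so the first Saturday is February 6 and the third is February 20.
At the standard offset (UTC−04:00), 05:00 UTC − 4h = 01:00 Yalur standard time.
The standard-time date in Yalur, March 18, 2021, is outside the daylight-saving period (7 November 2020 – 20 February 2021), so Yalur is on standard time, UTC−04:00.
05:00 UTC − 4h = 01:00 Yalur.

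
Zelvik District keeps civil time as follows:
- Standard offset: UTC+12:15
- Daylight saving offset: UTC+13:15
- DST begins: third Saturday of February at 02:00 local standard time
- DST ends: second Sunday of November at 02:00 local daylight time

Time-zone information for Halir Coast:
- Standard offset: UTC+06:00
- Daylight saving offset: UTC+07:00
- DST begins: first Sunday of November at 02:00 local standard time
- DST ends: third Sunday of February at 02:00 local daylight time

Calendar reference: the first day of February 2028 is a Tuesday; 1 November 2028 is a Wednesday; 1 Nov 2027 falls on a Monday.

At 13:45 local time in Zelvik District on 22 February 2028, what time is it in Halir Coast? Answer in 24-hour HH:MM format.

1 February 2028 is a Tuesday, so the first Saturday is February 5 and the third is February 19.
1 November 2028 is a Wednesday, so the first Sunday is November 5 and the second is November 12.
Daylight saving runs 19 February – 12 November; 22 February 2028 is inside that window, so Zelvik District is at UTC+13:15.
13:45 Zelvik District − 13h15m = 00:30 UTC.
1 November 2027 is a Monday, so the first Sunday is November 7.
1 February 2028 is a Tuesday, so the first Sunday is February 6 and the third is February 20.
At the standard offset (UTC+06:00), 00:30 UTC + 6h = 06:30 Halir Coast standard time.
The standard-time date in Halir Coast, 22 February 2028, does not fall between 7 November 2027 and 20 February 2028, so daylight saving is not in effect and Halir Coast is at UTC+06:00.
00:30 UTC + 6h = 06:30 Halir Coast.

06:30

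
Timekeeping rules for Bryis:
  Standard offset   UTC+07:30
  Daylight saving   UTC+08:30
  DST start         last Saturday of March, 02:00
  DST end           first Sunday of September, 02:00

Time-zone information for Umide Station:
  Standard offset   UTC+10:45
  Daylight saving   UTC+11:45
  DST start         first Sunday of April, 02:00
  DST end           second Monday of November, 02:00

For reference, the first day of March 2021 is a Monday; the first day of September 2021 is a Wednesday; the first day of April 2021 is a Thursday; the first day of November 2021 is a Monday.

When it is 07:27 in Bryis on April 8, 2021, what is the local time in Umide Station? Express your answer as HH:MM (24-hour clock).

1 March 2021 is a Monday, so Saturdays fall on 6, 13, 20, 27; the last is March 27.
1 September 2021 is a Wednesday, so the first Sunday is September 5.
April 8, 2021 falls between 27 March and 5 September, so daylight saving is in effect and Bryis is at UTC+08:30.
07:27 Bryis − 8h30m = 22:57 UTC (rolling into the previous day, 7 April 2021).
1 April 2021 is a Thursday, so the first Sunday is April 4.
1 November 2021 is a Monday, so the first Monday is November 1 and the second is November 8.
At the standard offset (UTC+10:45), 22:57 UTC + 10h45m = 09:42 Umide Station standard time (rolling into the next day, 8 April 2021).
The standard-time date in Umide Station, April 8, 2021, falls between 4 April and 8 November, so daylight saving is in effect and Umide Station is at UTC+11:45.
22:57 UTC + 11h45m = 10:42 Umide Station (rolling into the next day, 8 April 2021).

10:42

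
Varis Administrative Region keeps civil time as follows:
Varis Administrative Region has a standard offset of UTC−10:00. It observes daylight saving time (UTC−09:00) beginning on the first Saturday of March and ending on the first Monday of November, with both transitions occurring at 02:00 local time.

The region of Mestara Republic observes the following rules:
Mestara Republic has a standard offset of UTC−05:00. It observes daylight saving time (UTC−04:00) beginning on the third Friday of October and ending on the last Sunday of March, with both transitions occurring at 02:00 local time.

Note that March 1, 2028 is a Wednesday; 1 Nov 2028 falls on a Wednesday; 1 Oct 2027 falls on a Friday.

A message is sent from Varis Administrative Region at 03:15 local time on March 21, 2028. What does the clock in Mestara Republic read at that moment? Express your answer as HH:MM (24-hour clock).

1 March 2028 is a Wednesday, so the first Saturday is March 4.
1 November 2028 is a Wednesday, so the first Monday is November 6.
Daylight saving runs 4 March – 6 November; March 21, 2028 is inside that window, so Varis Administrative Region is at UTC−09:00.
03:15 Varis Administrative Region + 9h = 12:15 UTC.
1 October 2027 is a Friday, so the first Friday is October 1 and the third is October 15.
1 March 2028 is a Wednesday, so Sundays fall on 5, 12, 19, 26; the last is March 26.
At the standard offset (UTC−05:00), 12:15 UTC − 5h = 07:15 Mestara Republic standard time.
The standard-time date in Mestara Republic, March 21, 2028, falls between 15 October 2027 and 26 March 2028, so daylight saving is in effect and Mestara Republic is at UTC−04:00.
12:15 UTC − 4h = 08:15 Mestara Republic.

08:15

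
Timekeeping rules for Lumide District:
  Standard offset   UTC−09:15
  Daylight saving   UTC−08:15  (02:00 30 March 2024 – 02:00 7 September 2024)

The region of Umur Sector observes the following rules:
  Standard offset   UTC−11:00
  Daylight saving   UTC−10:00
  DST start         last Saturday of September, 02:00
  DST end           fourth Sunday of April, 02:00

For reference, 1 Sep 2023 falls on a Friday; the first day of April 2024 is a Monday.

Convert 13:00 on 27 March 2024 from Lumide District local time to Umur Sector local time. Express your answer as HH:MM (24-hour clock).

12:15

Daylight saving runs 30 March – 7 September; 27 March 2024 is outside that window, so Lumide District is on standard time at UTC−09:15.
13:00 Lumide District + 9h15m = 22:15 UTC.
1 September 2023 is a Friday, so Saturdays fall on 2, 9, 16, 23, 30; the last is September 30.
1 April 2024 is a Monday, so the first Sunday is April 7 and the fourth is April 28.
At the standard offset (UTC−11:00), 22:15 UTC − 11h = 11:15 Umur Sector standard time.
The standard-time date in Umur Sector, 27 March 2024, lies within the daylight-saving period (30 September 2023 – 28 April 2024), so Umur Sector is on daylight time, UTC−10:00.
22:15 UTC − 10h = 12:15 Umur Sector.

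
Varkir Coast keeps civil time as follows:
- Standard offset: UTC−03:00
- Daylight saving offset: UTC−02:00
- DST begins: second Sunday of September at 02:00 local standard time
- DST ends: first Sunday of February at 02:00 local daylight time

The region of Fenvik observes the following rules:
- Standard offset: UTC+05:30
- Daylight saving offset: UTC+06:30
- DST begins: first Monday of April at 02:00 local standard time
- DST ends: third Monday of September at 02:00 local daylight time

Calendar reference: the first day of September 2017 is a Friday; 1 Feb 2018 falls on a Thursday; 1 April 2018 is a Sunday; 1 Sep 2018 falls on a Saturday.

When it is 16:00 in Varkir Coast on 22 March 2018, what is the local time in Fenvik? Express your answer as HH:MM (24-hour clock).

1 September 2017 is a Friday, so the first Sunday is September 3 and the second is September 10.
1 February 2018 is a Thursday, so the first Sunday is February 4.
22 March 2018 is outside the daylight-saving period (10 September 2017 – 4 February 2018), so Varkir Coast is on standard time, UTC−03:00.
16:00 Varkir Coast + 3h = 19:00 UTC.
1 April 2018 is a Sunday, so the first Monday is April 2.
1 September 2018 is a Saturday, so the first Monday is September 3 and the third is September 17.
At the standard offset (UTC+05:30), 19:00 UTC + 5h30m = 00:30 Fenvik standard time (rolling into the next day, 23 March 2018).
Daylight saving runs 2 April – 17 September; the standard-time date in Fenvik, 23 March 2018, is outside that window, so Fenvik is on standard time at UTC+05:30.
19:00 UTC + 5h30m = 00:30 Fenvik (rolling into the next day, 23 March 2018).

00:30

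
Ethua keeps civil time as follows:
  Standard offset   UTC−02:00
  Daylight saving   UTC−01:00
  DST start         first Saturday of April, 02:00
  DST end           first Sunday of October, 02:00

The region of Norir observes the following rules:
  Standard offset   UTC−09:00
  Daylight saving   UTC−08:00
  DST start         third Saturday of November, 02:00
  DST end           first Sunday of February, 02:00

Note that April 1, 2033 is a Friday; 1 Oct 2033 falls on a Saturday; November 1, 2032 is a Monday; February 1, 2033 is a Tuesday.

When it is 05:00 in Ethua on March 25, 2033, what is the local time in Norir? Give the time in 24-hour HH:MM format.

1 April 2033 is a Friday, so the first Saturday is April 2.
1 October 2033 is a Saturday, so the first Sunday is October 2.
March 25, 2033 is outside the daylight-saving period (2 April – 2 October), so Ethua is on standard time, UTC−02:00.
05:00 Ethua + 2h = 07:00 UTC.
1 November 2032 is a Monday, so the first Saturday is November 6 and the third is November 20.
1 February 2033 is a Tuesday, so the first Sunday is February 6.
At the standard offset (UTC−09:00), 07:00 UTC − 9h = 22:00 Norir standard time (rolling into the previous day, 24 March 2033).
The standard-time date in Norir, March 24, 2033, does not fall between 20 November 2032 and 6 February 2033, so daylight saving is not in effect and Norir is at UTC−09:00.
07:00 UTC − 9h = 22:00 Norir (rolling into the previous day, 24 March 2033).

22:00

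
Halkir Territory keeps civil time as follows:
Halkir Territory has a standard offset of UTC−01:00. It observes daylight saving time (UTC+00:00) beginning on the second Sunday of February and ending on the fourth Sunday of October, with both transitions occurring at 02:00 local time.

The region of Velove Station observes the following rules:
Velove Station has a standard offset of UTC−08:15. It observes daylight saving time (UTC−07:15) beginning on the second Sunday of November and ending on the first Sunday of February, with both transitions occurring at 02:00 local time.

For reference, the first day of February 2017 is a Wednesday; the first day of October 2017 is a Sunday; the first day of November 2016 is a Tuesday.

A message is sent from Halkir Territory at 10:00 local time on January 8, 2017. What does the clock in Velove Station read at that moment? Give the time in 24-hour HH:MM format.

1 February 2017 is a Wednesday, so the first Sunday is February 5 and the second is February 12.
1 October 2017 is a Sunday, so the first Sunday is October 1 and the fourth is October 22.
January 8, 2017 is outside the daylight-saving period (12 February – 22 October), so Halkir Territory is on standard time, UTC−01:00.
10:00 Halkir Territory + 1h = 11:00 UTC.
1 November 2016 is a Tuesday, so the first Sunday is November 6 and the second is November 13.
1 February 2017 is a Wednesday, so the first Sunday is February 5.
At the standard offset (UTC−08:15), 11:00 UTC − 8h15m = 02:45 Velove Station standard time.
Daylight saving runs 13 November 2016 – 5 February 2017; the standard-time date in Velove Station, January 8, 2017, is inside that window, so Velove Station is at UTC−07:15.
11:00 UTC − 7h15m = 03:45 Velove Station.

03:45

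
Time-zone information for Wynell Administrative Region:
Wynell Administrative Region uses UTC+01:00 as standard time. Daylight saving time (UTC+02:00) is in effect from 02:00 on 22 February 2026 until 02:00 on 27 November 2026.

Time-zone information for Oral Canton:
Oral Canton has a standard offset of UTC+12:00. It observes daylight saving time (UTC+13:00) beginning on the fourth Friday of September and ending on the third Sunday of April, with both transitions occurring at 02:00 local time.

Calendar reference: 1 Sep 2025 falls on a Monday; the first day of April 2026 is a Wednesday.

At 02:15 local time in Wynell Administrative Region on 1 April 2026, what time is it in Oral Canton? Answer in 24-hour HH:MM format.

1 April 2026 lies within the daylight-saving period (22 February – 27 November), so Wynell Administrative Region is on daylight time, UTC+02:00.
02:15 Wynell Administrative Region − 2h = 00:15 UTC.
1 September 2025 is a Monday, so the first Friday is September 5 and the fourth is September 26.
1 April 2026 is a Wednesday, so the first Sunday is April 5 and the third is April 19.
At the standard offset (UTC+12:00), 00:15 UTC + 12h = 12:15 Oral Canton standard time.
Daylight saving runs 26 September 2025 – 19 April 2026; the standard-time date in Oral Canton, 1 April 2026, is inside that window, so Oral Canton is at UTC+13:00.
00:15 UTC + 13h = 13:15 Oral Canton.

13:15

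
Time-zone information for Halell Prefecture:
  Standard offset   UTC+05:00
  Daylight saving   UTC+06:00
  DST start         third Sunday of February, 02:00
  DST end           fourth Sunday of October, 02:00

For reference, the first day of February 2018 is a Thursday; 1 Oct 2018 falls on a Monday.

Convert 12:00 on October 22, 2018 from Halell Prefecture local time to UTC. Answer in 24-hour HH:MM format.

1 February 2018 is a Thursday, so the first Sunday is February 4 and the third is February 18.
1 October 2018 is a Monday, so the first Sunday is October 7 and the fourth is October 28.
October 22, 2018 lies within the daylight-saving period (18 February – 28 October), so Halell Prefecture is on daylight time, UTC+06:00.
12:00 local − 6h = 06:00 UTC.

06:00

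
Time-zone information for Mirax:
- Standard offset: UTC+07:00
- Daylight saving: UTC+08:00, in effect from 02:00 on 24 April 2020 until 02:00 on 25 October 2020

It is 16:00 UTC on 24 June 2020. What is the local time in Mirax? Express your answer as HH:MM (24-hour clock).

00:00

At the standard offset (UTC+07:00), 16:00 UTC + 7h = 23:00 Mirax standard time.
The standard-time date in Mirax, 24 June 2020, lies within the daylight-saving period (24 April – 25 October), so Mirax is on daylight time, UTC+08:00.
16:00 UTC + 8h = 00:00 local (rolling into the next day, 25 June 2020).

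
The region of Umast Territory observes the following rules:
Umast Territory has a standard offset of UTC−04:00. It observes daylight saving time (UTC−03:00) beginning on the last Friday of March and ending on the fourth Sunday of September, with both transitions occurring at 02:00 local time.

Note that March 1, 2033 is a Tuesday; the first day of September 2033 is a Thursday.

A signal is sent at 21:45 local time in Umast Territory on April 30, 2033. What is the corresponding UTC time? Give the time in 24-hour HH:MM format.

1 March 2033 is a Tuesday, so Fridays fall on 4, 11, 18, 25; the last is March 25.
1 September 2033 is a Thursday, so the first Sunday is September 4 and the fourth is September 25.
Daylight saving runs 25 March – 25 September; April 30, 2033 is inside that window, so Umast Territory is at UTC−03:00.
21:45 local + 3h = 00:45 UTC (rolling into the next day, 1 May 2033).

00:45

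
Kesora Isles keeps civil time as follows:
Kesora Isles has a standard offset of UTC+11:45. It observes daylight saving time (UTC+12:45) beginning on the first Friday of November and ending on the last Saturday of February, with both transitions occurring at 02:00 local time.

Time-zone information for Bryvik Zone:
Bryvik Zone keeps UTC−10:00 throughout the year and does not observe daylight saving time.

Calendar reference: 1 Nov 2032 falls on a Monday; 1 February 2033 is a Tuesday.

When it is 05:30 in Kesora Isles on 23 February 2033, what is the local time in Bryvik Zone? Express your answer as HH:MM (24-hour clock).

06:45

1 November 2032 is a Monday, so the first Friday is November 5.
1 February 2033 is a Tuesday, so Saturdays fall on 5, 12, 19, 26; the last is February 26.
23 February 2033 lies within the daylight-saving period (5 November 2032 – 26 February 2033), so Kesora Isles is on daylight time, UTC+12:45.
05:30 Kesora Isles − 12h45m = 16:45 UTC (rolling into the previous day, 22 February 2033).
Bryvik Zone stays on UTC−10:00 all year.
16:45 UTC − 10h = 06:45 Bryvik Zone.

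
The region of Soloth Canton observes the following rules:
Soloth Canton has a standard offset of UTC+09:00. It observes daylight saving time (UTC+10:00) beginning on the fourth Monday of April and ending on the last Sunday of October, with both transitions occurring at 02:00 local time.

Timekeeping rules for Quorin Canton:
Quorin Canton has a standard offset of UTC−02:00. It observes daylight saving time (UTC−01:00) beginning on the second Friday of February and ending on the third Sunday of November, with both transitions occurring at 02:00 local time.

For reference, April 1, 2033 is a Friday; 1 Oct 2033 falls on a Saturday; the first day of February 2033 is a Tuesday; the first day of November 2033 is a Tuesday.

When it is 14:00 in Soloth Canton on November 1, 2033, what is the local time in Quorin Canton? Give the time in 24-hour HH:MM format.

04:00

1 April 2033 is a Friday, so the first Monday is April 4 and the fourth is April 25.
1 October 2033 is a Saturday, so Sundays fall on 2, 9, 16, 23, 30; the last is October 30.
Daylight saving runs 25 April – 30 October; November 1, 2033 is outside that window, so Soloth Canton is on standard time at UTC+09:00.
14:00 Soloth Canton − 9h = 05:00 UTC.
1 February 2033 is a Tuesday, so the first Friday is February 4 and the second is February 11.
1 November 2033 is a Tuesday, so the first Sunday is November 6 and the third is November 20.
At the standard offset (UTC−02:00), 05:00 UTC − 2h = 03:00 Quorin Canton standard time.
The standard-time date in Quorin Canton, November 1, 2033, falls between 11 February and 20 November, so daylight saving is in effect and Quorin Canton is at UTC−01:00.
05:00 UTC − 1h = 04:00 Quorin Canton.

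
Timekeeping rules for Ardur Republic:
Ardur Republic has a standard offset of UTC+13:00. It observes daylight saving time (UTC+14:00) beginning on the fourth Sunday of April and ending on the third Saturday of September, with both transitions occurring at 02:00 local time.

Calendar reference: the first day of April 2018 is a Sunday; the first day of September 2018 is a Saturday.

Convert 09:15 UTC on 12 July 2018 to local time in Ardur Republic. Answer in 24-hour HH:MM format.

1 April 2018 is a Sunday, so the first Sunday is April 1 and the fourth is April 22.
1 September 2018 is a Saturday, so the first Saturday is September 1 and the third is September 15.
At the standard offset (UTC+13:00), 09:15 UTC + 13h = 22:15 Ardur Republic standard time.
The standard-time date in Ardur Republic, 12 July 2018, lies within the daylight-saving period (22 April – 15 September), so Ardur Republic is on daylight time, UTC+14:00.
09:15 UTC + 14h = 23:15 local.

23:15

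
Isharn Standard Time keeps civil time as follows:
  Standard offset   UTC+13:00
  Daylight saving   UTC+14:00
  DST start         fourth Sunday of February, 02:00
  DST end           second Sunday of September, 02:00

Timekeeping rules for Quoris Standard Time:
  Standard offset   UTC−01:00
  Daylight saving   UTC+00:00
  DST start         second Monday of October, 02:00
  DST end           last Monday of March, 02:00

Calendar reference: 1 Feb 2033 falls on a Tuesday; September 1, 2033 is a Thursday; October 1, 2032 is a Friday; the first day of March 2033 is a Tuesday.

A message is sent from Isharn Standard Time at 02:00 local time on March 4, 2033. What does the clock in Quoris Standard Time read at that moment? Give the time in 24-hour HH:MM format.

1 February 2033 is a Tuesday, so the first Sunday is February 6 and the fourth is February 27.
1 September 2033 is a Thursday, so the first Sunday is September 4 and the second is September 11.
March 4, 2033 lies within the daylight-saving period (27 February – 11 September), so Isharn Standard Time is on daylight time, UTC+14:00.
02:00 Isharn Standard Time − 14h = 12:00 UTC (rolling into the previous day, 3 March 2033).
1 October 2032 is a Friday, so the first Monday is October 4 and the second is October 11.
1 March 2033 is a Tuesday, so Mondays fall on 7, 14, 21, 28; the last is March 28.
At the standard offset (UTC−01:00), 12:00 UTC − 1h = 11:00 Quoris Standard Time standard time.
The standard-time date in Quoris Standard Time, March 3, 2033, lies within the daylight-saving period (11 October 2032 – 28 March 2033), so Quoris Standard Time is on daylight time, UTC+00:00.
12:00 UTC + 0h = 12:00 Quoris Standard Time.

12:00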